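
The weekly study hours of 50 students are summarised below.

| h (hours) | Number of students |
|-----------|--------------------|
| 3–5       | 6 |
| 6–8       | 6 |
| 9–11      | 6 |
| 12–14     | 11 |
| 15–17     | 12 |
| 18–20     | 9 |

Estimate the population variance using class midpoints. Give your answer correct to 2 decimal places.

Midpoints: 4, 7, 10, 13, 16, 19
n = 50, Σfm = 632, mean = 12.6400
Σfm² = 9170
Σf(m − x̄)² = Σfm² − (Σfm)²/n = 9170 − 632²/50 = 1181.5200
Population variance = 1181.5200 / 50 = 23.6304

23.63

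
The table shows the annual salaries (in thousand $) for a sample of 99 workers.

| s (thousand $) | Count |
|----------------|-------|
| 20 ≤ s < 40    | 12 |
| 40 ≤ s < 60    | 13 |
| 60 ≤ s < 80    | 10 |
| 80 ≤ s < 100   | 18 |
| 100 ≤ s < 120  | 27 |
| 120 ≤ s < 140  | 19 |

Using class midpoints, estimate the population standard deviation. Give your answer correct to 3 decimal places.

33.182

Midpoints: 30, 50, 70, 90, 110, 130
n = 99, Σfm = 8770, mean = 88.5859
Σfm² = 885900
Σf(m − x̄)² = Σfm² − (Σfm)²/n = 885900 − 8770²/99 = 109002.0202
Population variance = 109002.0202 / 99 = 1101.0305
Standard deviation = √1101.0305 = 33.1818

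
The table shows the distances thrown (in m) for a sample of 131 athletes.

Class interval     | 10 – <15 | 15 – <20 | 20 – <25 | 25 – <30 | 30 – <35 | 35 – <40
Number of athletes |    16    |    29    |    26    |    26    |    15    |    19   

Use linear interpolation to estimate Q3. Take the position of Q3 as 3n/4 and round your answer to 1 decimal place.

Cumulative frequencies: 16, 45, 71, 97, 112, 131
n = 131; position = 3n/4 = 98.25.
This falls in the class 30 – <35: L = 30, F = 97, f = 15, h = 5.
Upper quartile ≈ 30 + ((98.25 − 97) / 15) × 5 = 30.4167

30.4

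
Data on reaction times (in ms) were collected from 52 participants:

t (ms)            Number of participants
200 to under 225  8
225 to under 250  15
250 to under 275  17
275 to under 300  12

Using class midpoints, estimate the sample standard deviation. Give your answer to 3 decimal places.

Midpoints: 212.5, 237.5, 262.5, 287.5
n = 52, Σfm = 13175, mean = 253.3654
Σfm² = 3370625
Σf(m − x̄)² = Σfm² − (Σfm)²/n = 3370625 − 13175²/52 = 32536.0577
Sample variance = 32536.0577 / 51 = 637.9619
Standard deviation = √637.9619 = 25.2579

25.258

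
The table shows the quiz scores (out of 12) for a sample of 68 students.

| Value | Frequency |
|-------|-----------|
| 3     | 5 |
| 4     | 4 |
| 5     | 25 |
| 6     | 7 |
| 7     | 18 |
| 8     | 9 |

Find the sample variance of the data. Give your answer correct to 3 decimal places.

2.058

Values: 3, 4, 5, 6, 7, 8
n = 68, Σfx = 396, mean = 5.8235
Σfx² = 2444
Σf(x − x̄)² = Σfx² − (Σfx)²/n = 2444 − 396²/68 = 137.8824
Sample variance = 137.8824 / 67 = 2.0579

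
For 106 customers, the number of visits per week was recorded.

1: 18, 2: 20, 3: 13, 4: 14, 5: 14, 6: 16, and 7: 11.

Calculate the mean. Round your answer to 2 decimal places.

3.74

Values: 1, 2, 3, 4, 5, 6, 7
Σfx = 18×1 + 20×2 + 13×3 + 14×4 + 14×5 + 16×6 + 11×7 = 396
n = Σf = 106
Mean = 396 / 106 = 3.7358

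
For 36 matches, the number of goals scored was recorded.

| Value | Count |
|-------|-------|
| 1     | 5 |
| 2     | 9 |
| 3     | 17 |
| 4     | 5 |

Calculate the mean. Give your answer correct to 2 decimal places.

2.61

Values: 1, 2, 3, 4
Σfx = 5×1 + 9×2 + 17×3 + 5×4 = 94
n = Σf = 36
Mean = 94 / 36 = 2.6111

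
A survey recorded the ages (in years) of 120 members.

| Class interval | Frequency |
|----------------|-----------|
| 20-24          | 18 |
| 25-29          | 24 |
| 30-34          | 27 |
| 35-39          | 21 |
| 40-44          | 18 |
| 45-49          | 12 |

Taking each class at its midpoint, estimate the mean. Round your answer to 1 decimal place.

33.4

Midpoints: 22, 27, 32, 37, 42, 47
Σfm = 18×22 + 24×27 + 27×32 + 21×37 + 18×42 + 12×47 = 4005
n = Σf = 120
Mean = 4005 / 120 = 33.3750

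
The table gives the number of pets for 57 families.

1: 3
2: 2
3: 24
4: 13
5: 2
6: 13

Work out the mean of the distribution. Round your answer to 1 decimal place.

Values: 1, 2, 3, 4, 5, 6
Σfx = 3×1 + 2×2 + 24×3 + 13×4 + 2×5 + 13×6 = 219
n = Σf = 57
Mean = 219 / 57 = 3.8421

3.8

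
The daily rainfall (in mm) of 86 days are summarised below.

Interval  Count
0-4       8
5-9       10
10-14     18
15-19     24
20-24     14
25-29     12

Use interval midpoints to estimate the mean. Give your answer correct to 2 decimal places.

Midpoints: 2, 7, 12, 17, 22, 27
Σfm = 8×2 + 10×7 + 18×12 + 24×17 + 14×22 + 12×27 = 1342
n = Σf = 86
Mean = 1342 / 86 = 15.6047

15.60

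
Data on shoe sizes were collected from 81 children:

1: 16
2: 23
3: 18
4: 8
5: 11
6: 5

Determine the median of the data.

3

Cumulative frequencies: 16, 39, 57, 65, 76, 81
n = 81, so the median is the value in position (n+1)/2 = 41.
Position 41 falls at value 3.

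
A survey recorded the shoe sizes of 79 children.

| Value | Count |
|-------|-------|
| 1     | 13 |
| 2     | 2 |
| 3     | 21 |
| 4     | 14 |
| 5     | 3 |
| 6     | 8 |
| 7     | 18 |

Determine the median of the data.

4

Cumulative frequencies: 13, 15, 36, 50, 53, 61, 79
n = 79, so the median is the value in position (n+1)/2 = 40.
Position 40 falls at value 4.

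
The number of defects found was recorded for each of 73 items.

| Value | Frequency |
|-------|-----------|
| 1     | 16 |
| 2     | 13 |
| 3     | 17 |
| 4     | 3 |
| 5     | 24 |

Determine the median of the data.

3

Cumulative frequencies: 16, 29, 46, 49, 73
n = 73, so the median is the value in position (n+1)/2 = 37.
Position 37 falls at value 3.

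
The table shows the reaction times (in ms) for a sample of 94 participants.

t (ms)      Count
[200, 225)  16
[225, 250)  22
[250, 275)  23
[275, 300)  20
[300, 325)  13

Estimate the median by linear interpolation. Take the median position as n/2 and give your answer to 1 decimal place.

Cumulative frequencies: 16, 38, 61, 81, 94
n = 94; position = n/2 = 47.
This falls in the class [250, 275): L = 250, F = 38, f = 23, h = 25.
Median ≈ 250 + ((47 − 38) / 23) × 25 = 259.7826

259.8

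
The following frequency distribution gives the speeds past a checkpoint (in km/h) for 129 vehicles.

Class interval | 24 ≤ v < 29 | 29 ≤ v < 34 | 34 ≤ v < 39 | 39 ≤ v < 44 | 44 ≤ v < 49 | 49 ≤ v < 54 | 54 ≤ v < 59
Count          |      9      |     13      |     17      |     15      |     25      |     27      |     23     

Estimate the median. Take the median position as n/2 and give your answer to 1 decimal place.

46.1

Cumulative frequencies: 9, 22, 39, 54, 79, 106, 129
n = 129; position = n/2 = 64.5.
This falls in the class 44 ≤ v < 49: L = 44, F = 54, f = 25, h = 5.
Median ≈ 44 + ((64.5 − 54) / 25) × 5 = 46.1000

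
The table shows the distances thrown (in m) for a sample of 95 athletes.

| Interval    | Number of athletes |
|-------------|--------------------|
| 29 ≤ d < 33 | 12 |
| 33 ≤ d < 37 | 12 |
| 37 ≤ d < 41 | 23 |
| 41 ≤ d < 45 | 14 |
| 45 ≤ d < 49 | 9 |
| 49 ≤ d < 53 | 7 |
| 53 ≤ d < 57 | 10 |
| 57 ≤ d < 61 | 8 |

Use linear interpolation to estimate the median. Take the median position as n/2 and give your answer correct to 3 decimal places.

Cumulative frequencies: 12, 24, 47, 61, 70, 77, 87, 95
n = 95; position = n/2 = 47.5.
This falls in the class 41 ≤ d < 45: L = 41, F = 47, f = 14, h = 4.
Median ≈ 41 + ((47.5 − 47) / 14) × 4 = 41.1429

41.143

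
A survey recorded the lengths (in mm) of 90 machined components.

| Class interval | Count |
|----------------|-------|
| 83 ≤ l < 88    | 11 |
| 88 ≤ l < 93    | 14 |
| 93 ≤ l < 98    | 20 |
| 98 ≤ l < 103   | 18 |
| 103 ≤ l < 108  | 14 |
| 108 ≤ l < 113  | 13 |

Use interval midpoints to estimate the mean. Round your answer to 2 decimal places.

Midpoints: 85.5, 90.5, 95.5, 100.5, 105.5, 110.5
Σfm = 11×85.5 + 14×90.5 + 20×95.5 + 18×100.5 + 14×105.5 + 13×110.5 = 8840
n = Σf = 90
Mean = 8840 / 90 = 98.2222

98.22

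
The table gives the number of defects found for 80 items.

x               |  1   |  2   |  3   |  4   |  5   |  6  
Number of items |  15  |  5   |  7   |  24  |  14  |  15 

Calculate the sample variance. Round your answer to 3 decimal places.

2.936

Values: 1, 2, 3, 4, 5, 6
n = 80, Σfx = 302, mean = 3.7750
Σfx² = 1372
Σf(x − x̄)² = Σfx² − (Σfx)²/n = 1372 − 302²/80 = 231.9500
Sample variance = 231.9500 / 79 = 2.9361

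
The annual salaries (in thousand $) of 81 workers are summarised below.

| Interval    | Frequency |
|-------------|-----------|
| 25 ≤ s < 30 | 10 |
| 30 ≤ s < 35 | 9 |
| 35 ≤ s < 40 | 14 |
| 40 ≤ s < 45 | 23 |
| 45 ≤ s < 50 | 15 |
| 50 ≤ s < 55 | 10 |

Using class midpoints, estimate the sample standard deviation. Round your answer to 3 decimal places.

7.624

Midpoints: 27.5, 32.5, 37.5, 42.5, 47.5, 52.5
n = 81, Σfm = 3307.5, mean = 40.8333
Σfm² = 139706.25
Σf(m − x̄)² = Σfm² − (Σfm)²/n = 139706.25 − 3307.5²/81 = 4650.0000
Sample variance = 4650.0000 / 80 = 58.1250
Standard deviation = √58.1250 = 7.6240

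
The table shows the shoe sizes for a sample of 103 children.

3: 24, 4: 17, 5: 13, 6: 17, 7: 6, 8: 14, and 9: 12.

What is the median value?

Cumulative frequencies: 24, 41, 54, 71, 77, 91, 103
n = 103, so the median is the value in position (n+1)/2 = 52.
Position 52 falls at value 5.

5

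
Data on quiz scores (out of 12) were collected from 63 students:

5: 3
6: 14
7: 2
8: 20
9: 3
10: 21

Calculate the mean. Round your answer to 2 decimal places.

8.10

Values: 5, 6, 7, 8, 9, 10
Σfx = 3×5 + 14×6 + 2×7 + 20×8 + 3×9 + 21×10 = 510
n = Σf = 63
Mean = 510 / 63 = 8.0952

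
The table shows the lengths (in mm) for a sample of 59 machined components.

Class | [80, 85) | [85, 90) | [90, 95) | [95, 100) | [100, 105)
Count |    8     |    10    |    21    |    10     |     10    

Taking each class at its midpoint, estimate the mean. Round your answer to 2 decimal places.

92.84

Midpoints: 82.5, 87.5, 92.5, 97.5, 102.5
Σfm = 8×82.5 + 10×87.5 + 21×92.5 + 10×97.5 + 10×102.5 = 5477.5
n = Σf = 59
Mean = 5477.5 / 59 = 92.8390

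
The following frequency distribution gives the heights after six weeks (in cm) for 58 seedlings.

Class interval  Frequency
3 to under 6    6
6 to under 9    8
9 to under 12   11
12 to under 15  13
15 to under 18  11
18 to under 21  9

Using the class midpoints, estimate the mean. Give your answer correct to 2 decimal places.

12.67

Midpoints: 4.5, 7.5, 10.5, 13.5, 16.5, 19.5
Σfm = 6×4.5 + 8×7.5 + 11×10.5 + 13×13.5 + 11×16.5 + 9×19.5 = 735
n = Σf = 58
Mean = 735 / 58 = 12.6724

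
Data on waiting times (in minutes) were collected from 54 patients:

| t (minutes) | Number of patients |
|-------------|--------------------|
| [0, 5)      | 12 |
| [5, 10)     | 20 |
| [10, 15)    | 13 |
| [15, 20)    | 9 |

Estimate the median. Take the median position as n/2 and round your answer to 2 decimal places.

8.75

Cumulative frequencies: 12, 32, 45, 54
n = 54; position = n/2 = 27.
This falls in the class [5, 10): L = 5, F = 12, f = 20, h = 5.
Median ≈ 5 + ((27 − 12) / 20) × 5 = 8.7500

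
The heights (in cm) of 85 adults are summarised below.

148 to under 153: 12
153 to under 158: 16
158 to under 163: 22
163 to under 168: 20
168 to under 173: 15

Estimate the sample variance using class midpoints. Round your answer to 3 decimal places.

Midpoints: 150.5, 155.5, 160.5, 165.5, 170.5
n = 85, Σfm = 13692.5, mean = 161.0882
Σfm² = 2209271.25
Σf(m − x̄)² = Σfm² − (Σfm)²/n = 2209271.25 − 13692.5²/85 = 3570.5882
Sample variance = 3570.5882 / 84 = 42.5070

42.507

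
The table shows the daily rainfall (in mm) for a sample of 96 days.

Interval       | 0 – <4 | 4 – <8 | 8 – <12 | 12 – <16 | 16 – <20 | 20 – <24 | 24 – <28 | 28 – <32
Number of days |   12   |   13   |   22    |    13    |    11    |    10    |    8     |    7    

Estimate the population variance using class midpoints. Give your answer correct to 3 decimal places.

Midpoints: 2, 6, 10, 14, 18, 22, 26, 30
n = 96, Σfm = 1340, mean = 13.9583
Σfm² = 25376
Σf(m − x̄)² = Σfm² − (Σfm)²/n = 25376 − 1340²/96 = 6671.8333
Population variance = 6671.8333 / 96 = 69.4983

69.498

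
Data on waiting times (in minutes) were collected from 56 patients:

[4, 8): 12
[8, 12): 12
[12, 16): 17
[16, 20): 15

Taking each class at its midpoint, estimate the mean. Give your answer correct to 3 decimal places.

12.500

Midpoints: 6, 10, 14, 18
Σfm = 12×6 + 12×10 + 17×14 + 15×18 = 700
n = Σf = 56
Mean = 700 / 56 = 12.5000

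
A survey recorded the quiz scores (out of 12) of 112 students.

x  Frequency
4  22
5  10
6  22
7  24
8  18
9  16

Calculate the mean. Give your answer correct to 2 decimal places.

6.48

Values: 4, 5, 6, 7, 8, 9
Σfx = 22×4 + 10×5 + 22×6 + 24×7 + 18×8 + 16×9 = 726
n = Σf = 112
Mean = 726 / 112 = 6.4821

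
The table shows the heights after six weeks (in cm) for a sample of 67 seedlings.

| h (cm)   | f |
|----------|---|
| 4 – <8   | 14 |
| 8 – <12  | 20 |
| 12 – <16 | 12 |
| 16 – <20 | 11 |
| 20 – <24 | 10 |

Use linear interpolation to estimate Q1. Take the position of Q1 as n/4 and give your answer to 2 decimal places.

8.55

Cumulative frequencies: 14, 34, 46, 57, 67
n = 67; position = n/4 = 16.75.
This falls in the class 8 – <12: L = 8, F = 14, f = 20, h = 4.
Lower quartile ≈ 8 + ((16.75 − 14) / 20) × 4 = 8.5500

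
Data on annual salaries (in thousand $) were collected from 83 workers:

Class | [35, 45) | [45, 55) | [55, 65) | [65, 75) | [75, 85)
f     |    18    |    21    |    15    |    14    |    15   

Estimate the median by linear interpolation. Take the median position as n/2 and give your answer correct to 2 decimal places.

56.67

Cumulative frequencies: 18, 39, 54, 68, 83
n = 83; position = n/2 = 41.5.
This falls in the class [55, 65): L = 55, F = 39, f = 15, h = 10.
Median ≈ 55 + ((41.5 − 39) / 15) × 10 = 56.6667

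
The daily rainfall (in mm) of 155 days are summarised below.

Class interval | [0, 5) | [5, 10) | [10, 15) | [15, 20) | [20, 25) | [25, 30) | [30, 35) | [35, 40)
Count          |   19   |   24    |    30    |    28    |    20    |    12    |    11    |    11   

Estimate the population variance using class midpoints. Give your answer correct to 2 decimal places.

103.02

Midpoints: 2.5, 7.5, 12.5, 17.5, 22.5, 27.5, 32.5, 37.5
n = 155, Σfm = 2642.5, mean = 17.0484
Σfm² = 61018.75
Σf(m − x̄)² = Σfm² − (Σfm)²/n = 61018.75 − 2642.5²/155 = 15968.3871
Population variance = 15968.3871 / 155 = 103.0219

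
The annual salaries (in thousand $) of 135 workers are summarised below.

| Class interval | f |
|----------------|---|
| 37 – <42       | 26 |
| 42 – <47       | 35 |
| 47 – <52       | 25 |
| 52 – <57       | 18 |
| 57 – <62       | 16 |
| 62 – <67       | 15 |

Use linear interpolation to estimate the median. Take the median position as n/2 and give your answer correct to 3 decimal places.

48.300

Cumulative frequencies: 26, 61, 86, 104, 120, 135
n = 135; position = n/2 = 67.5.
This falls in the class 47 – <52: L = 47, F = 61, f = 25, h = 5.
Median ≈ 47 + ((67.5 − 61) / 25) × 5 = 48.3000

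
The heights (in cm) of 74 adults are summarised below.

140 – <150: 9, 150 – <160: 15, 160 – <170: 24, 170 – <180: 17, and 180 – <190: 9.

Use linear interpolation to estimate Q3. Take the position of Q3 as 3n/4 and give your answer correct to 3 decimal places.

Cumulative frequencies: 9, 24, 48, 65, 74
n = 74; position = 3n/4 = 55.5.
This falls in the class 170 – <180: L = 170, F = 48, f = 17, h = 10.
Upper quartile ≈ 170 + ((55.5 − 48) / 17) × 10 = 174.4118

174.412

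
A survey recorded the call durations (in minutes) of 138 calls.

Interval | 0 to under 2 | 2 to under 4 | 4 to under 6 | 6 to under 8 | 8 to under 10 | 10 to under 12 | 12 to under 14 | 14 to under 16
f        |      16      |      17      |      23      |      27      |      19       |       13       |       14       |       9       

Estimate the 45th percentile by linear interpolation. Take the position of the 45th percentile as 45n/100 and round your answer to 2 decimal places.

Cumulative frequencies: 16, 33, 56, 83, 102, 115, 129, 138
n = 138; position = 45n/100 = 62.1.
This falls in the class 6 to under 8: L = 6, F = 56, f = 27, h = 2.
45th percentile ≈ 6 + ((62.1 − 56) / 27) × 2 = 6.4519

6.45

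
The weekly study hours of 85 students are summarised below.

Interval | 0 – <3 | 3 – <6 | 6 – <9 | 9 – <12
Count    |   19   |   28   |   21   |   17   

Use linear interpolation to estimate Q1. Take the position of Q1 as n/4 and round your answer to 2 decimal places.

Cumulative frequencies: 19, 47, 68, 85
n = 85; position = n/4 = 21.25.
This falls in the class 3 – <6: L = 3, F = 19, f = 28, h = 3.
Lower quartile ≈ 3 + ((21.25 − 19) / 28) × 3 = 3.2411

3.24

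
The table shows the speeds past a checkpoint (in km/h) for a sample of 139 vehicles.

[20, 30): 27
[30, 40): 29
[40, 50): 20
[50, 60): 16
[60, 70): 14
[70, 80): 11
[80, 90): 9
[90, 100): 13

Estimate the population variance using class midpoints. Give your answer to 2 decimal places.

512.28

Midpoints: 25, 35, 45, 55, 65, 75, 85, 95
n = 139, Σfm = 7205, mean = 51.8345
Σfm² = 444675
Σf(m − x̄)² = Σfm² − (Σfm)²/n = 444675 − 7205²/139 = 71207.1942
Population variance = 71207.1942 / 139 = 512.2820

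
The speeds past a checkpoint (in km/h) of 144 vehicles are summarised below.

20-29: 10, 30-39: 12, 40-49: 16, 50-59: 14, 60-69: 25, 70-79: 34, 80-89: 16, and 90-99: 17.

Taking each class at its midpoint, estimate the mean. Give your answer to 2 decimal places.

Midpoints: 24.5, 34.5, 44.5, 54.5, 64.5, 74.5, 84.5, 94.5
Σfm = 10×24.5 + 12×34.5 + 16×44.5 + 14×54.5 + 25×64.5 + 34×74.5 + 16×84.5 + 17×94.5 = 9238
n = Σf = 144
Mean = 9238 / 144 = 64.1528

64.15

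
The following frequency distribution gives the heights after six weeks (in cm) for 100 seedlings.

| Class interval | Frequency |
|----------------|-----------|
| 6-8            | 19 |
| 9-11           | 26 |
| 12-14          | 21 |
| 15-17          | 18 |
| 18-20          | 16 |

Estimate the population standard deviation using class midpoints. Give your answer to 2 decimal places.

Midpoints: 7, 10, 13, 16, 19
n = 100, Σfm = 1258, mean = 12.5800
Σfm² = 17464
Σf(m − x̄)² = Σfm² − (Σfm)²/n = 17464 − 1258²/100 = 1638.3600
Population variance = 1638.3600 / 100 = 16.3836
Standard deviation = √16.3836 = 4.0477

4.05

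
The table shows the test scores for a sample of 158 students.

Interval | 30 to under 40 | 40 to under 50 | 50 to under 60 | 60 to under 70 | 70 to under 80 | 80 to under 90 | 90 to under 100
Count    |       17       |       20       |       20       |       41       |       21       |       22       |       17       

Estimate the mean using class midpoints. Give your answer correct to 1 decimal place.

Midpoints: 35, 45, 55, 65, 75, 85, 95
Σfm = 17×35 + 20×45 + 20×55 + 41×65 + 21×75 + 22×85 + 17×95 = 10320
n = Σf = 158
Mean = 10320 / 158 = 65.3165

65.3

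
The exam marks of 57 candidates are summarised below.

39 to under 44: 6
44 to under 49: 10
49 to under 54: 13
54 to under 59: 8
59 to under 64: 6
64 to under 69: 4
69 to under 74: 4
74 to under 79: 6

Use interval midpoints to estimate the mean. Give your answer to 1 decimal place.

56.4

Midpoints: 41.5, 46.5, 51.5, 56.5, 61.5, 66.5, 71.5, 76.5
Σfm = 6×41.5 + 10×46.5 + 13×51.5 + 8×56.5 + 6×61.5 + 4×66.5 + 4×71.5 + 6×76.5 = 3215.5
n = Σf = 57
Mean = 3215.5 / 57 = 56.4123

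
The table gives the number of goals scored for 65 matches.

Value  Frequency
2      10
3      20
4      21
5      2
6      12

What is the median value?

Cumulative frequencies: 10, 30, 51, 53, 65
n = 65, so the median is the value in position (n+1)/2 = 33.
Position 33 falls at value 4.

4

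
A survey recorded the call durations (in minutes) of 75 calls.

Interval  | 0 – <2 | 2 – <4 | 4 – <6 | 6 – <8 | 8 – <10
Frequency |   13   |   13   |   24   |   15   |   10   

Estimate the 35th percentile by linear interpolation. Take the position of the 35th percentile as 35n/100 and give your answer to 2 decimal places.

4.02

Cumulative frequencies: 13, 26, 50, 65, 75
n = 75; position = 35n/100 = 26.25.
This falls in the class 4 – <6: L = 4, F = 26, f = 24, h = 2.
35th percentile ≈ 4 + ((26.25 − 26) / 24) × 2 = 4.0208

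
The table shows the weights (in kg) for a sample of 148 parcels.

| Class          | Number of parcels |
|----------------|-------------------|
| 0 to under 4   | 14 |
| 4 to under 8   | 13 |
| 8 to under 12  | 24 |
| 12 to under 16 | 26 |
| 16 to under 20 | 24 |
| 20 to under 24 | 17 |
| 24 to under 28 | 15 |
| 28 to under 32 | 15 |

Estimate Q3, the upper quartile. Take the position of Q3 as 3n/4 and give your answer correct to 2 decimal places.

Cumulative frequencies: 14, 27, 51, 77, 101, 118, 133, 148
n = 148; position = 3n/4 = 111.
This falls in the class 20 to under 24: L = 20, F = 101, f = 17, h = 4.
Upper quartile ≈ 20 + ((111 − 101) / 17) × 4 = 22.3529

22.35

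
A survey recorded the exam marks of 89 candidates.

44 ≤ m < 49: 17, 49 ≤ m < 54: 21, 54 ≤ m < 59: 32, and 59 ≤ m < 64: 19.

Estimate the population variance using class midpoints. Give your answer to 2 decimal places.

Midpoints: 46.5, 51.5, 56.5, 61.5
n = 89, Σfm = 4848.5, mean = 54.4775
Σfm² = 266470.25
Σf(m − x̄)² = Σfm² − (Σfm)²/n = 266470.25 − 4848.5²/89 = 2335.9551
Population variance = 2335.9551 / 89 = 26.2467

26.25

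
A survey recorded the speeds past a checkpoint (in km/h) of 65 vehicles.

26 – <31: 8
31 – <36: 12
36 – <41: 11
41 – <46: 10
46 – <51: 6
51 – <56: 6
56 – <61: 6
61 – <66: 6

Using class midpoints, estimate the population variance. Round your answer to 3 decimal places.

Midpoints: 28.5, 33.5, 38.5, 43.5, 48.5, 53.5, 58.5, 63.5
n = 65, Σfm = 2832.5, mean = 43.5769
Σfm² = 131206.25
Σf(m − x̄)² = Σfm² − (Σfm)²/n = 131206.25 − 2832.5²/65 = 7774.6154
Population variance = 7774.6154 / 65 = 119.6095

119.609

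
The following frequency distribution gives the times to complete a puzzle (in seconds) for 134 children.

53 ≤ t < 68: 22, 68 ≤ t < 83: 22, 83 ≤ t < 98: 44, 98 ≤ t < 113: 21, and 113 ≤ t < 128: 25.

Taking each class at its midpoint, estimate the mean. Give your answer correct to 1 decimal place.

Midpoints: 60.5, 75.5, 90.5, 105.5, 120.5
Σfm = 22×60.5 + 22×75.5 + 44×90.5 + 21×105.5 + 25×120.5 = 12202
n = Σf = 134
Mean = 12202 / 134 = 91.0597

91.1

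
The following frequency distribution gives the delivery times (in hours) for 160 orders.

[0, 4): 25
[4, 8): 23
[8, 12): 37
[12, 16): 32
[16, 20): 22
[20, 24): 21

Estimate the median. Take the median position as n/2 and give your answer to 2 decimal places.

11.46

Cumulative frequencies: 25, 48, 85, 117, 139, 160
n = 160; position = n/2 = 80.
This falls in the class [8, 12): L = 8, F = 48, f = 37, h = 4.
Median ≈ 8 + ((80 − 48) / 37) × 4 = 11.4595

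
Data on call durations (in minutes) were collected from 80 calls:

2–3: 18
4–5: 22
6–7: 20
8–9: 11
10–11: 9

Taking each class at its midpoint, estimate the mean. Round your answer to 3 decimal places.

5.775

Midpoints: 2.5, 4.5, 6.5, 8.5, 10.5
Σfm = 18×2.5 + 22×4.5 + 20×6.5 + 11×8.5 + 9×10.5 = 462
n = Σf = 80
Mean = 462 / 80 = 5.7750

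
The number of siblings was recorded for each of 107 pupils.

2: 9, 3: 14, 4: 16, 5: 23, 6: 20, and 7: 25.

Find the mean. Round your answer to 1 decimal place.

Values: 2, 3, 4, 5, 6, 7
Σfx = 9×2 + 14×3 + 16×4 + 23×5 + 20×6 + 25×7 = 534
n = Σf = 107
Mean = 534 / 107 = 4.9907

5.0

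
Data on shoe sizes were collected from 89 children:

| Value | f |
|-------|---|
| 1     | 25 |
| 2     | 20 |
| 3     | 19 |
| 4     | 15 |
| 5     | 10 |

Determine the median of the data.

Cumulative frequencies: 25, 45, 64, 79, 89
n = 89, so the median is the value in position (n+1)/2 = 45.
Position 45 falls at value 2.

2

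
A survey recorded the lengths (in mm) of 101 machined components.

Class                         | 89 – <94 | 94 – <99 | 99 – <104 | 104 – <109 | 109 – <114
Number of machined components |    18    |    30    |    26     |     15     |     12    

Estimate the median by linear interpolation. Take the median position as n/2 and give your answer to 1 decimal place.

99.5

Cumulative frequencies: 18, 48, 74, 89, 101
n = 101; position = n/2 = 50.5.
This falls in the class 99 – <104: L = 99, F = 48, f = 26, h = 5.
Median ≈ 99 + ((50.5 − 48) / 26) × 5 = 99.4808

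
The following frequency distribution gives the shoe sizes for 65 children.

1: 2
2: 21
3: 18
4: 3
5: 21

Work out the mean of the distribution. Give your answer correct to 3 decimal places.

Values: 1, 2, 3, 4, 5
Σfx = 2×1 + 21×2 + 18×3 + 3×4 + 21×5 = 215
n = Σf = 65
Mean = 215 / 65 = 3.3077

3.308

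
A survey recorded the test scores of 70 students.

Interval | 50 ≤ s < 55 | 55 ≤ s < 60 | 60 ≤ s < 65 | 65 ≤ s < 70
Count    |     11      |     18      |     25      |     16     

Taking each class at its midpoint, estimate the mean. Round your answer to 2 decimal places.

Midpoints: 52.5, 57.5, 62.5, 67.5
Σfm = 11×52.5 + 18×57.5 + 25×62.5 + 16×67.5 = 4255
n = Σf = 70
Mean = 4255 / 70 = 60.7857

60.79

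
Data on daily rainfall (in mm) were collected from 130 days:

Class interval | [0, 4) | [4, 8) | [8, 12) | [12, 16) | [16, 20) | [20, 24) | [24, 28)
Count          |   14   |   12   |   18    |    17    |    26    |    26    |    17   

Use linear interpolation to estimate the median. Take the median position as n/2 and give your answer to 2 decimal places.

Cumulative frequencies: 14, 26, 44, 61, 87, 113, 130
n = 130; position = n/2 = 65.
This falls in the class [16, 20): L = 16, F = 61, f = 26, h = 4.
Median ≈ 16 + ((65 − 61) / 26) × 4 = 16.6154

16.62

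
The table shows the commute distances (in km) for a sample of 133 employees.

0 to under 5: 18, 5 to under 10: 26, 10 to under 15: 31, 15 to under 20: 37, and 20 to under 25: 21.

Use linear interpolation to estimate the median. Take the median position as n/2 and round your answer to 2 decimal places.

Cumulative frequencies: 18, 44, 75, 112, 133
n = 133; position = n/2 = 66.5.
This falls in the class 10 to under 15: L = 10, F = 44, f = 31, h = 5.
Median ≈ 10 + ((66.5 − 44) / 31) × 5 = 13.6290

13.63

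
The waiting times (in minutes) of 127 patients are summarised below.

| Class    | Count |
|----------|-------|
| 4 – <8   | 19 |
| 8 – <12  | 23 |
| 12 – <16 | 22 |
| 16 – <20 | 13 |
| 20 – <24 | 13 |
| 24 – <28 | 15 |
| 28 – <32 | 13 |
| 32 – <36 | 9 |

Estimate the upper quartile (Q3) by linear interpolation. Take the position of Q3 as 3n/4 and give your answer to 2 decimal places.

25.40

Cumulative frequencies: 19, 42, 64, 77, 90, 105, 118, 127
n = 127; position = 3n/4 = 95.25.
This falls in the class 24 – <28: L = 24, F = 90, f = 15, h = 4.
Upper quartile ≈ 24 + ((95.25 − 90) / 15) × 4 = 25.4000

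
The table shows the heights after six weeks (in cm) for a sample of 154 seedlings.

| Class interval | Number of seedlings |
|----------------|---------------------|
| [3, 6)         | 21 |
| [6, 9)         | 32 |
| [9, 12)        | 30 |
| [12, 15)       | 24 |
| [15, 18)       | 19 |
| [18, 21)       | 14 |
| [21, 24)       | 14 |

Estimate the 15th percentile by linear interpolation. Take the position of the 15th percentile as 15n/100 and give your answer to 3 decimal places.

6.197

Cumulative frequencies: 21, 53, 83, 107, 126, 140, 154
n = 154; position = 15n/100 = 23.1.
This falls in the class [6, 9): L = 6, F = 21, f = 32, h = 3.
15th percentile ≈ 6 + ((23.1 − 21) / 32) × 3 = 6.1969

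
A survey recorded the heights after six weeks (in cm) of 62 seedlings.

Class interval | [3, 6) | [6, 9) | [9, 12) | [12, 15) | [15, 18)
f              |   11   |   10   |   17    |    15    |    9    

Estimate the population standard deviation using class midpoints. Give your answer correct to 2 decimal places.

Midpoints: 4.5, 7.5, 10.5, 13.5, 16.5
n = 62, Σfm = 654, mean = 10.5484
Σfm² = 7843.5
Σf(m − x̄)² = Σfm² − (Σfm)²/n = 7843.5 − 654²/62 = 944.8548
Population variance = 944.8548 / 62 = 15.2396
Standard deviation = √15.2396 = 3.9038

3.90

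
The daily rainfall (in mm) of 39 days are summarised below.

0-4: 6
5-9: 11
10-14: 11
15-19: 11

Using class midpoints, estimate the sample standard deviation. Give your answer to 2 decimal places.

Midpoints: 2, 7, 12, 17
n = 39, Σfm = 408, mean = 10.4615
Σfm² = 5326
Σf(m − x̄)² = Σfm² − (Σfm)²/n = 5326 − 408²/39 = 1057.6923
Sample variance = 1057.6923 / 38 = 27.8340
Standard deviation = √27.8340 = 5.2758

5.28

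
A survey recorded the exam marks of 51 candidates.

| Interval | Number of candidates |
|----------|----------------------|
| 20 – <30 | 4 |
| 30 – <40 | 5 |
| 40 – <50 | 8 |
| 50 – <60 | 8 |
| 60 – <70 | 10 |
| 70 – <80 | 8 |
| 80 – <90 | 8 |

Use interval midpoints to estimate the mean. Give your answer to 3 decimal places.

Midpoints: 25, 35, 45, 55, 65, 75, 85
Σfm = 4×25 + 5×35 + 8×45 + 8×55 + 10×65 + 8×75 + 8×85 = 3005
n = Σf = 51
Mean = 3005 / 51 = 58.9216

58.922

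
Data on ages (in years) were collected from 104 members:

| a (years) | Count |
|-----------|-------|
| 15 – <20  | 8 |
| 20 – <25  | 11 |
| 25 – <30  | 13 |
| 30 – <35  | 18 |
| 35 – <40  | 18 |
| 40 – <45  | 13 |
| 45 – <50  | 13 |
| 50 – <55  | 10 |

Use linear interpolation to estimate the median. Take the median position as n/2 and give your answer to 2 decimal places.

35.56

Cumulative frequencies: 8, 19, 32, 50, 68, 81, 94, 104
n = 104; position = n/2 = 52.
This falls in the class 35 – <40: L = 35, F = 50, f = 18, h = 5.
Median ≈ 35 + ((52 − 50) / 18) × 5 = 35.5556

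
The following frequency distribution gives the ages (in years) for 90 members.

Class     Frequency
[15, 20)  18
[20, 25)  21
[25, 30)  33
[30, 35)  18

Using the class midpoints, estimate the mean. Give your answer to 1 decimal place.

25.3

Midpoints: 17.5, 22.5, 27.5, 32.5
Σfm = 18×17.5 + 21×22.5 + 33×27.5 + 18×32.5 = 2280
n = Σf = 90
Mean = 2280 / 90 = 25.3333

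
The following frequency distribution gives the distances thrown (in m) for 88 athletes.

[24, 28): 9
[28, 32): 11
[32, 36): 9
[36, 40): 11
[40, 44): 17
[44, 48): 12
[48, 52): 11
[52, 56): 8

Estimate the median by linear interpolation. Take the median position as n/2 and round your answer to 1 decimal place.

40.9

Cumulative frequencies: 9, 20, 29, 40, 57, 69, 80, 88
n = 88; position = n/2 = 44.
This falls in the class [40, 44): L = 40, F = 40, f = 17, h = 4.
Median ≈ 40 + ((44 − 40) / 17) × 4 = 40.9412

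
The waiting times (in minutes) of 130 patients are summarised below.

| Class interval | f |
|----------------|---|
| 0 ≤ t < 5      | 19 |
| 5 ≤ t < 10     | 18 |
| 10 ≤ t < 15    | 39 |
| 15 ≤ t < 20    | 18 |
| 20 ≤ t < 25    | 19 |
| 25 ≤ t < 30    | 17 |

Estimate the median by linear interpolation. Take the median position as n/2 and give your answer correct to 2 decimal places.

Cumulative frequencies: 19, 37, 76, 94, 113, 130
n = 130; position = n/2 = 65.
This falls in the class 10 ≤ t < 15: L = 10, F = 37, f = 39, h = 5.
Median ≈ 10 + ((65 − 37) / 39) × 5 = 13.5897

13.59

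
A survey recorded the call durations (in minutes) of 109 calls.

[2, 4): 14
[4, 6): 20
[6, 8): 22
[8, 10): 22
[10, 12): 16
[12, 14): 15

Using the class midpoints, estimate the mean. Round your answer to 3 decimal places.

7.936

Midpoints: 3, 5, 7, 9, 11, 13
Σfm = 14×3 + 20×5 + 22×7 + 22×9 + 16×11 + 15×13 = 865
n = Σf = 109
Mean = 865 / 109 = 7.9358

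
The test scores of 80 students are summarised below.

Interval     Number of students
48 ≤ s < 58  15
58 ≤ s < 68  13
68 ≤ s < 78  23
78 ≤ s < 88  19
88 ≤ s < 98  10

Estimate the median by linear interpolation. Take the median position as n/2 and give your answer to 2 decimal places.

Cumulative frequencies: 15, 28, 51, 70, 80
n = 80; position = n/2 = 40.
This falls in the class 68 ≤ s < 78: L = 68, F = 28, f = 23, h = 10.
Median ≈ 68 + ((40 − 28) / 23) × 10 = 73.2174

73.22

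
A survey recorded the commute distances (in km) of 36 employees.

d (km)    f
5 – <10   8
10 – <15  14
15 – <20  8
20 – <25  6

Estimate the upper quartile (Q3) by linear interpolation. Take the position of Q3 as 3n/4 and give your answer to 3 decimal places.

18.125

Cumulative frequencies: 8, 22, 30, 36
n = 36; position = 3n/4 = 27.
This falls in the class 15 – <20: L = 15, F = 22, f = 8, h = 5.
Upper quartile ≈ 15 + ((27 − 22) / 8) × 5 = 18.1250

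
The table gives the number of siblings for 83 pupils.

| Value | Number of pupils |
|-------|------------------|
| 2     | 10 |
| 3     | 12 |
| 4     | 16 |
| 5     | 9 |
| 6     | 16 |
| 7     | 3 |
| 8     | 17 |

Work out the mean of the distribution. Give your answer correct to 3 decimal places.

Values: 2, 3, 4, 5, 6, 7, 8
Σfx = 10×2 + 12×3 + 16×4 + 9×5 + 16×6 + 3×7 + 17×8 = 418
n = Σf = 83
Mean = 418 / 83 = 5.0361

5.036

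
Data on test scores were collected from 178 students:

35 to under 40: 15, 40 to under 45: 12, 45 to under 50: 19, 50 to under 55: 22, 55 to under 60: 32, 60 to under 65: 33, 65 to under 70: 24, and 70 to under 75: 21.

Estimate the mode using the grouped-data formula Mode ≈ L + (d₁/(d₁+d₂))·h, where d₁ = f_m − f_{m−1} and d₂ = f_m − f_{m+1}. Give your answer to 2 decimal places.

Modal class: 60 to under 65 (highest frequency 33).
d₁ = 33 − 32 = 1, d₂ = 33 − 24 = 9
Mode ≈ 60 + (1/(1+9)) × 5 = 60 + 0.5000 = 60.5000

60.50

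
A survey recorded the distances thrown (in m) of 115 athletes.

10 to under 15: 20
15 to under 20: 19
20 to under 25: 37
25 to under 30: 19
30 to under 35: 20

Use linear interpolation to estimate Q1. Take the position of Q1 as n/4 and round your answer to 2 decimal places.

Cumulative frequencies: 20, 39, 76, 95, 115
n = 115; position = n/4 = 28.75.
This falls in the class 15 to under 20: L = 15, F = 20, f = 19, h = 5.
Lower quartile ≈ 15 + ((28.75 − 20) / 19) × 5 = 17.3026

17.30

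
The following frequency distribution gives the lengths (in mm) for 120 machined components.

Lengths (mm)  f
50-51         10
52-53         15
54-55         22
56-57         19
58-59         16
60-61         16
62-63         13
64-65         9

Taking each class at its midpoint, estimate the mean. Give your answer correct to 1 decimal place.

57.2

Midpoints: 50.5, 52.5, 54.5, 56.5, 58.5, 60.5, 62.5, 64.5
Σfm = 10×50.5 + 15×52.5 + 22×54.5 + 19×56.5 + 16×58.5 + 16×60.5 + 13×62.5 + 9×64.5 = 6862
n = Σf = 120
Mean = 6862 / 120 = 57.1833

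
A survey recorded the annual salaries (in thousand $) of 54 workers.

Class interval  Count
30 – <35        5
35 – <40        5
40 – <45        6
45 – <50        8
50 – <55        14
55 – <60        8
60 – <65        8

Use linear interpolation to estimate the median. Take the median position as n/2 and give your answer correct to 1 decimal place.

51.1

Cumulative frequencies: 5, 10, 16, 24, 38, 46, 54
n = 54; position = n/2 = 27.
This falls in the class 50 – <55: L = 50, F = 24, f = 14, h = 5.
Median ≈ 50 + ((27 − 24) / 14) × 5 = 51.0714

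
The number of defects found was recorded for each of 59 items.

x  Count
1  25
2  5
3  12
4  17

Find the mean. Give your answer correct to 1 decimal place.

2.4

Values: 1, 2, 3, 4
Σfx = 25×1 + 5×2 + 12×3 + 17×4 = 139
n = Σf = 59
Mean = 139 / 59 = 2.3559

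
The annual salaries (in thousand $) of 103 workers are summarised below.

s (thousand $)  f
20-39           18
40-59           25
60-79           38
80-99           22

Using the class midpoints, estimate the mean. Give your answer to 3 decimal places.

61.927

Midpoints: 29.5, 49.5, 69.5, 89.5
Σfm = 18×29.5 + 25×49.5 + 38×69.5 + 22×89.5 = 6378.5
n = Σf = 103
Mean = 6378.5 / 103 = 61.9272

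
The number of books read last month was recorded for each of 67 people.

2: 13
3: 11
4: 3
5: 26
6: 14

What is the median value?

Cumulative frequencies: 13, 24, 27, 53, 67
n = 67, so the median is the value in position (n+1)/2 = 34.
Position 34 falls at value 5.

5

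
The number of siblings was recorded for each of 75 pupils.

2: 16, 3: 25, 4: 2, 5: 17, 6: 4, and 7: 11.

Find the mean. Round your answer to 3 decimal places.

4.013

Values: 2, 3, 4, 5, 6, 7
Σfx = 16×2 + 25×3 + 2×4 + 17×5 + 4×6 + 11×7 = 301
n = Σf = 75
Mean = 301 / 75 = 4.0133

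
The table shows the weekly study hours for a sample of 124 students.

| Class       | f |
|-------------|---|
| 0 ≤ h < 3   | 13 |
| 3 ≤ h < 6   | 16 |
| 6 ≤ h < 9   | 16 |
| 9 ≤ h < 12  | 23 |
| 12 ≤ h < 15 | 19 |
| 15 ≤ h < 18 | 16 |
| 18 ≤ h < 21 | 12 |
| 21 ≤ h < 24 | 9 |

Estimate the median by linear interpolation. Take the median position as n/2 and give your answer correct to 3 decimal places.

Cumulative frequencies: 13, 29, 45, 68, 87, 103, 115, 124
n = 124; position = n/2 = 62.
This falls in the class 9 ≤ h < 12: L = 9, F = 45, f = 23, h = 3.
Median ≈ 9 + ((62 − 45) / 23) × 3 = 11.2174

11.217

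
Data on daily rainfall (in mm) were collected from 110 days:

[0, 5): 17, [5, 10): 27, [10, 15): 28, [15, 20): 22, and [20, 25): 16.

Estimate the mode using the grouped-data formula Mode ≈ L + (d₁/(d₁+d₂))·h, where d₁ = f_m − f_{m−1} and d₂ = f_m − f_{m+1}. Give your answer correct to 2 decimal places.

10.71

Modal class: [10, 15) (highest frequency 28).
d₁ = 28 − 27 = 1, d₂ = 28 − 22 = 6
Mode ≈ 10 + (1/(1+6)) × 5 = 10 + 0.7143 = 10.7143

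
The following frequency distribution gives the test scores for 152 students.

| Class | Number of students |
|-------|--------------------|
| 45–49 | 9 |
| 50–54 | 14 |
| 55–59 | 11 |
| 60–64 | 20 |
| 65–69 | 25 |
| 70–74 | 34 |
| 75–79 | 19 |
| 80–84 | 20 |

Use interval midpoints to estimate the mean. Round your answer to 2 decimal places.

Midpoints: 47, 52, 57, 62, 67, 72, 77, 82
Σfm = 9×47 + 14×52 + 11×57 + 20×62 + 25×67 + 34×72 + 19×77 + 20×82 = 10244
n = Σf = 152
Mean = 10244 / 152 = 67.3947

67.39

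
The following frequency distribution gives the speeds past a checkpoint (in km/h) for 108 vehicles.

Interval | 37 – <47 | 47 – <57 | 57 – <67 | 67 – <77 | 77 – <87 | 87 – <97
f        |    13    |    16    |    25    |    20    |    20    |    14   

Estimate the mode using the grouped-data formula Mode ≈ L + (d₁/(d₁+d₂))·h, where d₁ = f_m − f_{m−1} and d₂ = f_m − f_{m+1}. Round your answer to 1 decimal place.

Modal class: 57 – <67 (highest frequency 25).
d₁ = 25 − 16 = 9, d₂ = 25 − 20 = 5
Mode ≈ 57 + (9/(9+5)) × 10 = 57 + 6.4286 = 63.4286

63.4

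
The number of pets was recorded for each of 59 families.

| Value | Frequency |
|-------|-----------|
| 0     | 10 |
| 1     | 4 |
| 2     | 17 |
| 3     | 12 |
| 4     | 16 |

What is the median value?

Cumulative frequencies: 10, 14, 31, 43, 59
n = 59, so the median is the value in position (n+1)/2 = 30.
Position 30 falls at value 2.

2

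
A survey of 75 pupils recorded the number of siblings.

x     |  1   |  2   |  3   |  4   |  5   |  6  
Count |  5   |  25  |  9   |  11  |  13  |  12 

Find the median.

Cumulative frequencies: 5, 30, 39, 50, 63, 75
n = 75, so the median is the value in position (n+1)/2 = 38.
Position 38 falls at value 3.

3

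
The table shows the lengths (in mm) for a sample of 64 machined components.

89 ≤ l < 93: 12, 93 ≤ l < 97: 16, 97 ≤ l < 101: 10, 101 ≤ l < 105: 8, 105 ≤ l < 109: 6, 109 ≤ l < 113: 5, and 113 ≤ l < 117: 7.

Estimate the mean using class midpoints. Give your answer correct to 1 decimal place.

Midpoints: 91, 95, 99, 103, 107, 111, 115
Σfm = 12×91 + 16×95 + 10×99 + 8×103 + 6×107 + 5×111 + 7×115 = 6428
n = Σf = 64
Mean = 6428 / 64 = 100.4375

100.4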